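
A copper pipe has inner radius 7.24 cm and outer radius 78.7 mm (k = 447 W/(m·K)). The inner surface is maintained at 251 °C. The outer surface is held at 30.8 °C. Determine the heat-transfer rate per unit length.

Q' = 2πk·ΔT/ln(r₂/r₁) = 2π × 447 × 220.2 / ln(0.0787/0.0724) = 7.41×10^6 W/m

Q' = 7.41×10^6 W/m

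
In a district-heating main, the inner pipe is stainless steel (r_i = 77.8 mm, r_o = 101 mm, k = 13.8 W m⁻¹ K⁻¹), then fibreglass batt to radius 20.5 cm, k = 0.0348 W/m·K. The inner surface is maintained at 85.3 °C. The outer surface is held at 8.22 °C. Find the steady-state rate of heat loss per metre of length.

Q' = 23.8 W/m

Resistance network (inner→outer):
  R'_stainless steel = ln(0.101/0.0778)/(2πk) = 0.2610/(2π·13.8) = 0.003010 m·K/W
  R'_fibreglass batt = ln(0.205/0.101)/(2πk) = 0.7079/(2π·0.0348) = 3.237 m·K/W
ΣR = 0.003010 + 3.237 = 3.240 m·K/W
Q' = ΔT/ΣR = (85.3 °C − 8.22 °C)/3.240 = 23.8 W/m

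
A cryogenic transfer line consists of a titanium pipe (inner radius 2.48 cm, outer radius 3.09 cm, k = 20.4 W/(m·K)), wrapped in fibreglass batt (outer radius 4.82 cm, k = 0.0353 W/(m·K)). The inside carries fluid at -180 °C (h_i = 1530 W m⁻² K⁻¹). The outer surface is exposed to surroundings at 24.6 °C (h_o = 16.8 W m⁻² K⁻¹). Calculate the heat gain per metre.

Q' = 92.7 W/m

Series thermal resistances, inner to outer:
  R'_conv,in = 1/(2πr h) = 1/(2π·0.0248·1530) = 0.004194 m·K/W
  R'_titanium = ln(0.0309/0.0248)/(2πk) = 0.2199/(2π·20.4) = 0.001716 m·K/W
  R'_fibreglass batt = ln(0.0482/0.0309)/(2πk) = 0.4446/(2π·0.0353) = 2.005 m·K/W
  R'_conv,out = 1/(2πr h) = 1/(2π·0.0482·16.8) = 0.1965 m·K/W
ΣR = 0.004194 + 0.001716 + 2.005 + 0.1965 = 2.207 m·K/W
Q' = ΔT/ΣR = (-180 °C − 24.6 °C)/2.207 = -92.7 W/m
(Negative Q' ⇒ heat flows inward; heat gain = 92.7 W/m.)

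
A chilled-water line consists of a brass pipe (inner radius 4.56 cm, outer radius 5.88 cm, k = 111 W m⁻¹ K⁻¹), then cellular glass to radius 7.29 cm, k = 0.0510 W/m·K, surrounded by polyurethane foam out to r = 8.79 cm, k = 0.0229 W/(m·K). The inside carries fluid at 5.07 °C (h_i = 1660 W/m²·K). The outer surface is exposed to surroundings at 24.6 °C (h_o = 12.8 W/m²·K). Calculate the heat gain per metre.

Q' = 9.23 W/m

Resistance network (inner→outer):
  R'_conv,in = 1/(2πr h) = 1/(2π·0.0456·1660) = 0.002103 m·K/W
  R'_brass = ln(0.0588/0.0456)/(2πk) = 0.2542/(2π·111) = 3.645×10^-4 m·K/W
  R'_cellular glass = ln(0.0729/0.0588)/(2πk) = 0.2149/(2π·0.0510) = 0.6708 m·K/W
  R'_polyurethane foam = ln(0.0879/0.0729)/(2πk) = 0.1871/(2π·0.0229) = 1.300 m·K/W
  R'_conv,out = 1/(2πr h) = 1/(2π·0.0879·12.8) = 0.1415 m·K/W
ΣR = 0.002103 + 3.645×10^-4 + 0.6708 + 1.300 + 0.1415 = 2.115 m·K/W
Q' = ΔT/ΣR = (5.07 °C − 24.6 °C)/2.115 = -9.23 W/m
(Negative Q' ⇒ heat flows inward; heat gain = 9.23 W/m.)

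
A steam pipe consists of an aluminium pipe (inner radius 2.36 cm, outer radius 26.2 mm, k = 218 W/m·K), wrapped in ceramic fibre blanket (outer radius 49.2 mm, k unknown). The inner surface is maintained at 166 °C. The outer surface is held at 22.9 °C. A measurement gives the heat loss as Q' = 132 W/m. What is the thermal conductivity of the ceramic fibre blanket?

ΣR = ΔT/Q' = |166 − 22.9|/132 = 1.084 m·K/W
Known resistances:
  R'_aluminium = ln(0.0262/0.0236)/(2πk) = 0.1045/(2π·218) = 7.630×10^-5 m·K/W
R_ceramic fibre blanket = ΣR − ΣR_known = 1.084 − 7.630×10^-5 = 1.084 m·K/W
ln(r₂/r₁)/(2πk) = 1.084 ⇒ k = 0.6301/(2π·1.084) = 0.0925 W/m·K

k = 0.0925 W/m·K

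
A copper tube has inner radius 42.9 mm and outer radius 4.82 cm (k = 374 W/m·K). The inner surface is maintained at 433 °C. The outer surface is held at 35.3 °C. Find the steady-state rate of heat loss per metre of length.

Q' = 2πk·ΔT/ln(r₂/r₁) = 2π × 374 × 397.7 / ln(0.0482/0.0429) = 8.02×10^6 W/m

Q' = 8020 kW/m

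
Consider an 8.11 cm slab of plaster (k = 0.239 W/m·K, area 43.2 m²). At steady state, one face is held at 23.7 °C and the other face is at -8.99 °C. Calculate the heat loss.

Q = 4.16 kW

Q = kA·ΔT/L = 0.239 × 43.2 × |23.7 °C − -8.99 °C| / 0.0811 = 4160 W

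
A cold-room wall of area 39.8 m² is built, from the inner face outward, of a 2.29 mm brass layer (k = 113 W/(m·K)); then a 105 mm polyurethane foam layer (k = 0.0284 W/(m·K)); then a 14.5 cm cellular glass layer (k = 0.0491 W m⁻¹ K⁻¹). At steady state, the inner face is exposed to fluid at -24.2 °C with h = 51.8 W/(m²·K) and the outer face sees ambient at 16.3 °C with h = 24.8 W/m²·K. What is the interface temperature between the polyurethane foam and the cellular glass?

T = -1.77 °C

Resistance network (inner→outer):
  R_conv,in = 1/(hA) = 1/(51.8·39.8) = 4.851×10^-4 K/W
  R_brass = L/(kA) = 0.00229/(113·39.8) = 5.092×10^-7 K/W
  R_polyurethane foam = L/(kA) = 0.105/(0.0284·39.8) = 0.09289 K/W
  R_cellular glass = L/(kA) = 0.145/(0.0491·39.8) = 0.07420 K/W
  R_conv,out = 1/(hA) = 1/(24.8·39.8) = 0.001013 K/W
ΣR = 4.851×10^-4 + 5.092×10^-7 + 0.09289 + 0.07420 + 0.001013 = 0.1686 K/W
Q = ΔT/ΣR = (-24.2 °C − 16.3 °C)/0.1686 = -240.2 W
From the inner boundary to the polyurethane foam/cellular glass interface, ΣR_partial = 0.09338 K/W.
T_interface = T_in − Q·ΣR_partial = -24.2 °C − (-240.2)(0.09338) = -1.77 °C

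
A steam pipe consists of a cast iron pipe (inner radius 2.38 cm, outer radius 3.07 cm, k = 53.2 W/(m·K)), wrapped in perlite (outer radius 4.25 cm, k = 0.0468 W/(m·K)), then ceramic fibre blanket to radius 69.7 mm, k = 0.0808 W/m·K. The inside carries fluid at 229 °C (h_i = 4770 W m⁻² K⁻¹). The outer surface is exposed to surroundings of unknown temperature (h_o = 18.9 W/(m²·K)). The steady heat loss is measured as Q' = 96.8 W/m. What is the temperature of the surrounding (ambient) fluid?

Sum the resistances:
  R'_conv,in = 1/(2πr h) = 1/(2π·0.0238·4770) = 0.001402 m·K/W
  R'_cast iron = ln(0.0307/0.0238)/(2πk) = 0.2546/(2π·53.2) = 7.616×10^-4 m·K/W
  R'_perlite = ln(0.0425/0.0307)/(2πk) = 0.3252/(2π·0.0468) = 1.106 m·K/W
  R'_ceramic fibre blanket = ln(0.0697/0.0425)/(2πk) = 0.4947/(2π·0.0808) = 0.9744 m·K/W
  R'_conv,out = 1/(2πr h) = 1/(2π·0.0697·18.9) = 0.1208 m·K/W
ΣR = 2.203 m·K/W
ΔT = Q'·ΣR = 96.8 × 2.203 = 213.3 K
Heat flows outward, so T_out = T_in − ΔT = 229 − 213.3 = 15.7 °C

T_out = 15.7 °C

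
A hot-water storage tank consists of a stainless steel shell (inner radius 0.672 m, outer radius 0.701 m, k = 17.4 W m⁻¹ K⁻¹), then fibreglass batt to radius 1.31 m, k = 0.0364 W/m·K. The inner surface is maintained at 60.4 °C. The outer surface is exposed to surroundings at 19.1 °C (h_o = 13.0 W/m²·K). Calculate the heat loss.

Q = 28.4 W

Treat each layer as a resistance in series:
  R_stainless steel = (1/0.672 − 1/0.701)/(4πk) = 0.06156/(4π·17.4) = 2.815×10^-4 K/W
  R_fibreglass batt = (1/0.701 − 1/1.31)/(4πk) = 0.6632/(4π·0.0364) = 1.450 K/W
  R_conv,out = 1/(4πr²h) = 1/(4π·1.31²·13.0) = 0.003567 K/W
ΣR = 2.815×10^-4 + 1.450 + 0.003567 = 1.454 K/W
Q = ΔT/ΣR = (60.4 °C − 19.1 °C)/1.454 = 28.4 W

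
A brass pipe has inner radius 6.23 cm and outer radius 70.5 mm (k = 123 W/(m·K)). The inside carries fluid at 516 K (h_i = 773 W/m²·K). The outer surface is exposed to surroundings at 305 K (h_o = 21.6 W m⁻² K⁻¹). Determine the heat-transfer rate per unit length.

Series thermal resistances, inner to outer:
  R'_conv,in = 1/(2πr h) = 1/(2π·0.0623·773) = 0.003305 m·K/W
  R'_brass = ln(0.0705/0.0623)/(2πk) = 0.1237/(2π·123) = 1.600×10^-4 m·K/W
  R'_conv,out = 1/(2πr h) = 1/(2π·0.0705·21.6) = 0.1045 m·K/W
ΣR = 0.003305 + 1.600×10^-4 + 0.1045 = 0.1080 m·K/W
Q' = ΔT/ΣR = (516 K − 305 K)/0.1080 = 1950 W/m

Q' = 1950 W/m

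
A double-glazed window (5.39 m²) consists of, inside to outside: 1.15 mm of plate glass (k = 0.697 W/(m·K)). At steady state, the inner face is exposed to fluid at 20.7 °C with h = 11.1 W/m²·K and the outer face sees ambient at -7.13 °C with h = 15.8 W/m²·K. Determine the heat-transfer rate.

Series thermal resistances, inner to outer:
  R_conv,in = 1/(hA) = 1/(11.1·5.39) = 0.01671 K/W
  R_plate glass = L/(kA) = 0.00115/(0.697·5.39) = 3.061×10^-4 K/W
  R_conv,out = 1/(hA) = 1/(15.8·5.39) = 0.01174 K/W
ΣR = 0.01671 + 3.061×10^-4 + 0.01174 = 0.02876 K/W
Q = ΔT/ΣR = (20.7 °C − -7.13 °C)/0.02876 = 968 W

Q = 968 W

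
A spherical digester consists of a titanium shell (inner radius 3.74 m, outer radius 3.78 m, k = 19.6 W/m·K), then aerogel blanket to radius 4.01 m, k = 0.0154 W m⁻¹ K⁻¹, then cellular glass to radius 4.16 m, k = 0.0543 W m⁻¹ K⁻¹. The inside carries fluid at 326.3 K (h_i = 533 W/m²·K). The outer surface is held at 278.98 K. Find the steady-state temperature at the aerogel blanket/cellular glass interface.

T = 285.8 K

Resistance network (inner→outer):
  R_conv,in = 1/(4πr²h) = 1/(4π·3.74²·533) = 1.067×10^-5 K/W
  R_titanium = (1/3.74 − 1/3.78)/(4πk) = 0.002829/(4π·19.6) = 1.149×10^-5 K/W
  R_aerogel blanket = (1/3.78 − 1/4.01)/(4πk) = 0.01517/(4π·0.0154) = 0.07841 K/W
  R_cellular glass = (1/4.01 − 1/4.16)/(4πk) = 0.008992/(4π·0.0543) = 0.01318 K/W
ΣR = 1.067×10^-5 + 1.149×10^-5 + 0.07841 + 0.01318 = 0.09161 K/W
Q = ΔT/ΣR = (326.3 K − 278.98 K)/0.09161 = 516.5 W
From the inner boundary to the aerogel blanket/cellular glass interface, ΣR_partial = 0.07843 K/W.
T_interface = T_in − Q·ΣR_partial = 326.3 K − (516.5)(0.07843) = 285.8 K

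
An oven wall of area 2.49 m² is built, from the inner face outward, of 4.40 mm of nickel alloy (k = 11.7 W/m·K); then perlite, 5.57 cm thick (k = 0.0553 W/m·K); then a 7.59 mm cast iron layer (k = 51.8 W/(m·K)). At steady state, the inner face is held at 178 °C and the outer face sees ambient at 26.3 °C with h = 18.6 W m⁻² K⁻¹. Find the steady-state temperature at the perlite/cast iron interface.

T = 34.0 °C

Series thermal resistances, inner to outer:
  R_nickel alloy = L/(kA) = 0.00440/(11.7·2.49) = 1.510×10^-4 K/W
  R_perlite = L/(kA) = 0.0557/(0.0553·2.49) = 0.4045 K/W
  R_cast iron = L/(kA) = 0.00759/(51.8·2.49) = 5.885×10^-5 K/W
  R_conv,out = 1/(hA) = 1/(18.6·2.49) = 0.02159 K/W
ΣR = 1.510×10^-4 + 0.4045 + 5.885×10^-5 + 0.02159 = 0.4263 K/W
Q = ΔT/ΣR = (178 °C − 26.3 °C)/0.4263 = 355.9 W
From the inner boundary to the perlite/cast iron interface, ΣR_partial = 0.4047 K/W.
T_interface = T_in − Q·ΣR_partial = 178 °C − (355.9)(0.4047) = 34.0 °C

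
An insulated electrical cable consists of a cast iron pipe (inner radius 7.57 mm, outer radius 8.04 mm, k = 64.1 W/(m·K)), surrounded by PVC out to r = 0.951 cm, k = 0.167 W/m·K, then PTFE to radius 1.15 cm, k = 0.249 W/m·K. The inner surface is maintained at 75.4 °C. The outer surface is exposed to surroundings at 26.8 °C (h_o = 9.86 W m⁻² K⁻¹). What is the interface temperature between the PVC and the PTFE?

Resistance network (inner→outer):
  R'_cast iron = ln(0.00804/0.00757)/(2πk) = 0.06024/(2π·64.1) = 1.496×10^-4 m·K/W
  R'_PVC = ln(0.00951/0.00804)/(2πk) = 0.1679/(2π·0.167) = 0.1600 m·K/W
  R'_PTFE = ln(0.0115/0.00951)/(2πk) = 0.1900/(2π·0.249) = 0.1214 m·K/W
  R'_conv,out = 1/(2πr h) = 1/(2π·0.0115·9.86) = 1.404 m·K/W
ΣR = 1.496×10^-4 + 0.1600 + 0.1214 + 1.404 = 1.686 m·K/W
Q' = ΔT/ΣR = (75.4 °C − 26.8 °C)/1.686 = 28.83 W/m
From the inner boundary to the PVC/PTFE interface, ΣR_partial = 0.1601 m·K/W.
T_interface = T_in − Q'·ΣR_partial = 75.4 °C − (28.83)(0.1601) = 70.8 °C

T = 70.8 °C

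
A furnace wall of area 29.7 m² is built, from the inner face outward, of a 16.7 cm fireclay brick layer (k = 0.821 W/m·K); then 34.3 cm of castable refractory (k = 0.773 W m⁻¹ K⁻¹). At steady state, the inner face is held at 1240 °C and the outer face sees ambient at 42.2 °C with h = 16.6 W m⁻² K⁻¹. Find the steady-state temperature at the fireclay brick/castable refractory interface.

Treat each layer as a resistance in series:
  R_fireclay brick = L/(kA) = 0.167/(0.821·29.7) = 0.006849 K/W
  R_castable refractory = L/(kA) = 0.343/(0.773·29.7) = 0.01494 K/W
  R_conv,out = 1/(hA) = 1/(16.6·29.7) = 0.002028 K/W
ΣR = 0.006849 + 0.01494 + 0.002028 = 0.02382 K/W
Q = ΔT/ΣR = (1240 °C − 42.2 °C)/0.02382 = 50290 W
From the inner boundary to the fireclay brick/castable refractory interface, ΣR_partial = 0.006849 K/W.
T_interface = T_in − Q·ΣR_partial = 1240 °C − (50290)(0.006849) = 896 °C

T = 896 °C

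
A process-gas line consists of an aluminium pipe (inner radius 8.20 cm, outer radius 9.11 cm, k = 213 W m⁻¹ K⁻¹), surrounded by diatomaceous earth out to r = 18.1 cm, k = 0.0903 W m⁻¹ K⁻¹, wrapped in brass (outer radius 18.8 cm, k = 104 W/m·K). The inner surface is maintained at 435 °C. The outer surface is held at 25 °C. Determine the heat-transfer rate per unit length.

Series thermal resistances, inner to outer:
  R'_aluminium = ln(0.0911/0.0820)/(2πk) = 0.1052/(2π·213) = 7.863×10^-5 m·K/W
  R'_diatomaceous earth = ln(0.181/0.0911)/(2πk) = 0.6865/(2π·0.0903) = 1.210 m·K/W
  R'_brass = ln(0.188/0.181)/(2πk) = 0.03794/(2π·104) = 5.807×10^-5 m·K/W
ΣR = 7.863×10^-5 + 1.210 + 5.807×10^-5 = 1.210 m·K/W
Q' = ΔT/ΣR = (435 °C − 25 °C)/1.210 = 339 W/m

Q' = 339 W/m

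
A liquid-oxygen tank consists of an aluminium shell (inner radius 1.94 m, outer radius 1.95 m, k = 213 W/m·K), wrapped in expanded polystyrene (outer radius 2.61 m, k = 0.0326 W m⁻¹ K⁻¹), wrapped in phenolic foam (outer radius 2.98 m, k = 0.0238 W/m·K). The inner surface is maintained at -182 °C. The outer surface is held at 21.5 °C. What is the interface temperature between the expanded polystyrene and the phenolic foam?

Resistance network (inner→outer):
  R_aluminium = (1/1.94 − 1/1.95)/(4πk) = 0.002643/(4π·213) = 9.876×10^-7 K/W
  R_expanded polystyrene = (1/1.95 − 1/2.61)/(4πk) = 0.1297/(4π·0.0326) = 0.3165 K/W
  R_phenolic foam = (1/2.61 − 1/2.98)/(4πk) = 0.04757/(4π·0.0238) = 0.1591 K/W
ΣR = 9.876×10^-7 + 0.3165 + 0.1591 = 0.4756 K/W
Q = ΔT/ΣR = (-182 °C − 21.5 °C)/0.4756 = -427.9 W
From the inner boundary to the expanded polystyrene/phenolic foam interface, ΣR_partial = 0.3165 K/W.
T_interface = T_in − Q·ΣR_partial = -182 °C − (-427.9)(0.3165) = -46.6 °C

T = -46.6 °C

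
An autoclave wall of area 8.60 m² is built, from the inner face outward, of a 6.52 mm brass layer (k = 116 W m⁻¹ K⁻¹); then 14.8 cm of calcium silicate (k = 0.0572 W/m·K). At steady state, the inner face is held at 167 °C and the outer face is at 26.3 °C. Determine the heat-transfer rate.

Resistance network (inner→outer):
  R_brass = L/(kA) = 0.00652/(116·8.60) = 6.536×10^-6 K/W
  R_calcium silicate = L/(kA) = 0.148/(0.0572·8.60) = 0.3009 K/W
ΣR = 6.536×10^-6 + 0.3009 = 0.3009 K/W
Q = ΔT/ΣR = (167 °C − 26.3 °C)/0.3009 = 468 W

Q = 468 W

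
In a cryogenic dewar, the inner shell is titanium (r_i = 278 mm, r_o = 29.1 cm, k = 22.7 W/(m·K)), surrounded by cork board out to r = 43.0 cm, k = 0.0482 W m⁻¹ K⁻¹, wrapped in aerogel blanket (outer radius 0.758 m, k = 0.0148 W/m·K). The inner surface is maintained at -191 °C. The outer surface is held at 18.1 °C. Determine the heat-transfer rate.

Series thermal resistances, inner to outer:
  R_titanium = (1/0.278 − 1/0.291)/(4πk) = 0.1607/(4π·22.7) = 5.633×10^-4 K/W
  R_cork board = (1/0.291 − 1/0.430)/(4πk) = 1.111/(4π·0.0482) = 1.834 K/W
  R_aerogel blanket = (1/0.430 − 1/0.758)/(4πk) = 1.006/(4π·0.0148) = 5.411 K/W
ΣR = 5.633×10^-4 + 1.834 + 5.411 = 7.246 K/W
Q = ΔT/ΣR = (-191 °C − 18.1 °C)/7.246 = -28.9 W
(Negative Q ⇒ heat flows inward; heat gain = 28.9 W.)

Q = 28.9 W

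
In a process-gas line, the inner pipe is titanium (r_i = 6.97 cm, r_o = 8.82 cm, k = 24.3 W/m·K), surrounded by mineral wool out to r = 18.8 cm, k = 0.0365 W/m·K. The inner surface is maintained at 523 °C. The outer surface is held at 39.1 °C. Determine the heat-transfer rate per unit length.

Q' = 147 W/m

Resistance network (inner→outer):
  R'_titanium = ln(0.0882/0.0697)/(2πk) = 0.2354/(2π·24.3) = 0.001542 m·K/W
  R'_mineral wool = ln(0.188/0.0882)/(2πk) = 0.7568/(2π·0.0365) = 3.300 m·K/W
ΣR = 0.001542 + 3.300 = 3.302 m·K/W
Q' = ΔT/ΣR = (523 °C − 39.1 °C)/3.302 = 147 W/m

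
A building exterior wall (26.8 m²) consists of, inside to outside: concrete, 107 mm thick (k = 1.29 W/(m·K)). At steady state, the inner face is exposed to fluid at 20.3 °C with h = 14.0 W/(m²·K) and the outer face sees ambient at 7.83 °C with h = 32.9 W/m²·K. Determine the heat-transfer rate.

Treat each layer as a resistance in series:
  R_conv,in = 1/(hA) = 1/(14.0·26.8) = 0.002665 K/W
  R_concrete = L/(kA) = 0.107/(1.29·26.8) = 0.003095 K/W
  R_conv,out = 1/(hA) = 1/(32.9·26.8) = 0.001134 K/W
ΣR = 0.002665 + 0.003095 + 0.001134 = 0.006894 K/W
Q = ΔT/ΣR = (20.3 °C − 7.83 °C)/0.006894 = 1810 W

Q = 1810 W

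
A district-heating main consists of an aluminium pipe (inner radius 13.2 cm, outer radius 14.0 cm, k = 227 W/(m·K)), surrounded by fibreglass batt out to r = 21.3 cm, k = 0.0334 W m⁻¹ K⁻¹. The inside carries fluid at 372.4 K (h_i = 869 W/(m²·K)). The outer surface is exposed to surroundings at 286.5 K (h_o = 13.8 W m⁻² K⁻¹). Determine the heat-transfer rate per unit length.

Q' = 41.8 W/m

Resistance network (inner→outer):
  R'_conv,in = 1/(2πr h) = 1/(2π·0.132·869) = 0.001387 m·K/W
  R'_aluminium = ln(0.140/0.132)/(2πk) = 0.05884/(2π·227) = 4.125×10^-5 m·K/W
  R'_fibreglass batt = ln(0.213/0.140)/(2πk) = 0.4196/(2π·0.0334) = 2.000 m·K/W
  R'_conv,out = 1/(2πr h) = 1/(2π·0.213·13.8) = 0.05415 m·K/W
ΣR = 0.001387 + 4.125×10^-5 + 2.000 + 0.05415 = 2.056 m·K/W
Q' = ΔT/ΣR = (372.4 K − 286.5 K)/2.056 = 41.8 W/m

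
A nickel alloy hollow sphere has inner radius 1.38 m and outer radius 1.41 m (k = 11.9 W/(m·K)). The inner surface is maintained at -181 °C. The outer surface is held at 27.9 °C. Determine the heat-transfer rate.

Q = 4πk·ΔT/(1/r₁ − 1/r₂) = 4π × 11.9 × 208.9 / (1/1.38 − 1/1.41) = 2.03×10^6 W

Q = 2030 kW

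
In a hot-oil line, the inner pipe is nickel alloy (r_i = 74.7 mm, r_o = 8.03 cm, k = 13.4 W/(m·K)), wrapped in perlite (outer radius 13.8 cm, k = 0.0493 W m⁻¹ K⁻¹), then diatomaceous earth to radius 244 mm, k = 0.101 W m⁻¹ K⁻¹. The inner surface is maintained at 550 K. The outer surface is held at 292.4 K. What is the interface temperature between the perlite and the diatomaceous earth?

Series thermal resistances, inner to outer:
  R'_nickel alloy = ln(0.0803/0.0747)/(2πk) = 0.07229/(2π·13.4) = 8.586×10^-4 m·K/W
  R'_perlite = ln(0.138/0.0803)/(2πk) = 0.5415/(2π·0.0493) = 1.748 m·K/W
  R'_diatomaceous earth = ln(0.244/0.138)/(2πk) = 0.5699/(2π·0.101) = 0.8981 m·K/W
ΣR = 8.586×10^-4 + 1.748 + 0.8981 = 2.647 m·K/W
Q' = ΔT/ΣR = (550 K − 292.4 K)/2.647 = 97.32 W/m
From the inner boundary to the perlite/diatomaceous earth interface, ΣR_partial = 1.749 m·K/W.
T_interface = T_in − Q'·ΣR_partial = 550 K − (97.32)(1.749) = 380 K

T = 380 K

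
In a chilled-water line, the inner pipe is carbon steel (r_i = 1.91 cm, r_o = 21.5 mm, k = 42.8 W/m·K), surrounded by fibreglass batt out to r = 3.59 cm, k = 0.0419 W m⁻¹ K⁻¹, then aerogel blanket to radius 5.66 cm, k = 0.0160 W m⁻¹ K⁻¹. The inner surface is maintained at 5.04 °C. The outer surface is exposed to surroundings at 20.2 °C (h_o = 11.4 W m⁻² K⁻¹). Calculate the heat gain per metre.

Treat each layer as a resistance in series:
  R'_carbon steel = ln(0.0215/0.0191)/(2πk) = 0.1184/(2π·42.8) = 4.401×10^-4 m·K/W
  R'_fibreglass batt = ln(0.0359/0.0215)/(2πk) = 0.5127/(2π·0.0419) = 1.947 m·K/W
  R'_aerogel blanket = ln(0.0566/0.0359)/(2πk) = 0.4553/(2π·0.0160) = 4.529 m·K/W
  R'_conv,out = 1/(2πr h) = 1/(2π·0.0566·11.4) = 0.2467 m·K/W
ΣR = 4.401×10^-4 + 1.947 + 4.529 + 0.2467 = 6.723 m·K/W
Q' = ΔT/ΣR = (5.04 °C − 20.2 °C)/6.723 = -2.25 W/m
(Negative Q' ⇒ heat flows inward; heat gain = 2.25 W/m.)

Q' = 2.25 W/m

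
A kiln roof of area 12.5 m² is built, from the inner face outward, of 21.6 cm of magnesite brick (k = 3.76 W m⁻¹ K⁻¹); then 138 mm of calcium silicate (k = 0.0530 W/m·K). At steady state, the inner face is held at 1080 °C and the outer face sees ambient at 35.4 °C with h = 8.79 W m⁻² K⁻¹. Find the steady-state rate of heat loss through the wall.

Resistance network (inner→outer):
  R_magnesite brick = L/(kA) = 0.216/(3.76·12.5) = 0.004596 K/W
  R_calcium silicate = L/(kA) = 0.138/(0.0530·12.5) = 0.2083 K/W
  R_conv,out = 1/(hA) = 1/(8.79·12.5) = 0.009101 K/W
ΣR = 0.004596 + 0.2083 + 0.009101 = 0.2220 K/W
Q = ΔT/ΣR = (1080 °C − 35.4 °C)/0.2220 = 4710 W

Q = 4710 W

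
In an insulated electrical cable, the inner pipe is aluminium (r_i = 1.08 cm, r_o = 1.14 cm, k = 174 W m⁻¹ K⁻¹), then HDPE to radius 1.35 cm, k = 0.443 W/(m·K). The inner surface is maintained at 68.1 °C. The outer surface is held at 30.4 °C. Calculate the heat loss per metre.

Treat each layer as a resistance in series:
  R'_aluminium = ln(0.0114/0.0108)/(2πk) = 0.05407/(2π·174) = 4.945×10^-5 m·K/W
  R'_HDPE = ln(0.0135/0.0114)/(2πk) = 0.1691/(2π·0.443) = 0.06074 m·K/W
ΣR = 4.945×10^-5 + 0.06074 = 0.06079 m·K/W
Q' = ΔT/ΣR = (68.1 °C − 30.4 °C)/0.06079 = 620 W/m

Q' = 620 W/m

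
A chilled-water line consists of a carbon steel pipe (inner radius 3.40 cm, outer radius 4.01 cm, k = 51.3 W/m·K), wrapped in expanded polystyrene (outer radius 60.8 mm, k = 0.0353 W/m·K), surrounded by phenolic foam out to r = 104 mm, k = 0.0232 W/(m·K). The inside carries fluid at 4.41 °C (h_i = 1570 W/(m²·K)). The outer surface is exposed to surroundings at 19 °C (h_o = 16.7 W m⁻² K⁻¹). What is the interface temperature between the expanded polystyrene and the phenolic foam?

Resistance network (inner→outer):
  R'_conv,in = 1/(2πr h) = 1/(2π·0.0340·1570) = 0.002982 m·K/W
  R'_carbon steel = ln(0.0401/0.0340)/(2πk) = 0.1650/(2π·51.3) = 5.120×10^-4 m·K/W
  R'_expanded polystyrene = ln(0.0608/0.0401)/(2πk) = 0.4162/(2π·0.0353) = 1.877 m·K/W
  R'_phenolic foam = ln(0.104/0.0608)/(2πk) = 0.5368/(2π·0.0232) = 3.683 m·K/W
  R'_conv,out = 1/(2πr h) = 1/(2π·0.104·16.7) = 0.09164 m·K/W
ΣR = 0.002982 + 5.120×10^-4 + 1.877 + 3.683 + 0.09164 = 5.655 m·K/W
Q' = ΔT/ΣR = (4.41 °C − 19 °C)/5.655 = -2.580 W/m
From the inner boundary to the expanded polystyrene/phenolic foam interface, ΣR_partial = 1.880 m·K/W.
T_interface = T_in − Q'·ΣR_partial = 4.41 °C − (-2.580)(1.880) = 9.26 °C

T = 9.26 °C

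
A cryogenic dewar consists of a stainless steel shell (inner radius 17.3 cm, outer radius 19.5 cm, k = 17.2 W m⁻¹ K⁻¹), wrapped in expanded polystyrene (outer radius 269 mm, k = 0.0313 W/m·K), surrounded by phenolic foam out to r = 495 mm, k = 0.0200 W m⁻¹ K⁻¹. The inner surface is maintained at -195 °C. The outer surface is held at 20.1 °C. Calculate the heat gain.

Q = 20.8 W

Series thermal resistances, inner to outer:
  R_stainless steel = (1/0.173 − 1/0.195)/(4πk) = 0.6521/(4π·17.2) = 0.003017 K/W
  R_expanded polystyrene = (1/0.195 − 1/0.269)/(4πk) = 1.411/(4π·0.0313) = 3.587 K/W
  R_phenolic foam = (1/0.269 − 1/0.495)/(4πk) = 1.697/(4π·0.0200) = 6.753 K/W
ΣR = 0.003017 + 3.587 + 6.753 = 10.34 K/W
Q = ΔT/ΣR = (-195 °C − 20.1 °C)/10.34 = -20.8 W
(Negative Q ⇒ heat flows inward; heat gain = 20.8 W.)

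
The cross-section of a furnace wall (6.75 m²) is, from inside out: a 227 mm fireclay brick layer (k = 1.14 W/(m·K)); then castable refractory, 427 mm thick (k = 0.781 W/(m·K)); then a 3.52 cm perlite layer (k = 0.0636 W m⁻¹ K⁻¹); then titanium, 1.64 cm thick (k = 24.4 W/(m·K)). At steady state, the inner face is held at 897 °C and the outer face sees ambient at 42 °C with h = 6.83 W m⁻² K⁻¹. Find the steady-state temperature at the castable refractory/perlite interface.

T = 456 °C

Resistance network (inner→outer):
  R_fireclay brick = L/(kA) = 0.227/(1.14·6.75) = 0.02950 K/W
  R_castable refractory = L/(kA) = 0.427/(0.781·6.75) = 0.08100 K/W
  R_perlite = L/(kA) = 0.0352/(0.0636·6.75) = 0.08199 K/W
  R_titanium = L/(kA) = 0.0164/(24.4·6.75) = 9.957×10^-5 K/W
  R_conv,out = 1/(hA) = 1/(6.83·6.75) = 0.02169 K/W
ΣR = 0.02950 + 0.08100 + 0.08199 + 9.957×10^-5 + 0.02169 = 0.2143 K/W
Q = ΔT/ΣR = (897 °C − 42 °C)/0.2143 = 3990 W
From the inner boundary to the castable refractory/perlite interface, ΣR_partial = 0.1105 K/W.
T_interface = T_in − Q·ΣR_partial = 897 °C − (3990)(0.1105) = 456 °C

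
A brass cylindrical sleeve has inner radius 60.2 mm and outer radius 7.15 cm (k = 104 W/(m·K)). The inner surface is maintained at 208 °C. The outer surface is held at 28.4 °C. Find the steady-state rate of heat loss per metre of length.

Q' = 682 kW/m

Q' = 2πk·ΔT/ln(r₂/r₁) = 2π × 104 × 179.6 / ln(0.0715/0.0602) = 6.82×10^5 W/m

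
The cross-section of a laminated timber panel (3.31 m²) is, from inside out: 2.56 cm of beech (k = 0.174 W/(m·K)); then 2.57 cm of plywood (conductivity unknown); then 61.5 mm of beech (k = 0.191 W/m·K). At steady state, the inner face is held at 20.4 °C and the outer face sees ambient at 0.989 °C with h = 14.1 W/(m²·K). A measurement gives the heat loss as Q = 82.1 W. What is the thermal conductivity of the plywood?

k = 0.106 W/m·K

ΣR = ΔT/Q = |20.4 − 0.989|/82.1 = 0.2364 K/W
Known resistances:
  R_beech = L/(kA) = 0.0256/(0.174·3.31) = 0.04445 K/W
  R_beech = L/(kA) = 0.0615/(0.191·3.31) = 0.09728 K/W
  R_conv,out = 1/(hA) = 1/(14.1·3.31) = 0.02143 K/W
R_plywood = ΣR − ΣR_known = 0.2364 − 0.1632 = 0.07320 K/W
L/(kA) = 0.07320 ⇒ k = 0.0257/(0.07320·3.31) = 0.106 W/m·K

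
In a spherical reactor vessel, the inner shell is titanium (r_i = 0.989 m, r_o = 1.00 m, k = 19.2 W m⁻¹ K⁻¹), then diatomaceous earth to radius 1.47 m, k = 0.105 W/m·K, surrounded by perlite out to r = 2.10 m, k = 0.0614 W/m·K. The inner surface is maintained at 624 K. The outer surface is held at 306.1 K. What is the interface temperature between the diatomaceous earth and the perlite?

T = 472 K

Resistance network (inner→outer):
  R_titanium = (1/0.989 − 1/1.00)/(4πk) = 0.01112/(4π·19.2) = 4.610×10^-5 K/W
  R_diatomaceous earth = (1/1.00 − 1/1.47)/(4πk) = 0.3197/(4π·0.105) = 0.2423 K/W
  R_perlite = (1/1.47 − 1/2.10)/(4πk) = 0.2041/(4π·0.0614) = 0.2645 K/W
ΣR = 4.610×10^-5 + 0.2423 + 0.2645 = 0.5068 K/W
Q = ΔT/ΣR = (624 K − 306.1 K)/0.5068 = 627.3 W
From the inner boundary to the diatomaceous earth/perlite interface, ΣR_partial = 0.2423 K/W.
T_interface = T_in − Q·ΣR_partial = 624 K − (627.3)(0.2423) = 472 K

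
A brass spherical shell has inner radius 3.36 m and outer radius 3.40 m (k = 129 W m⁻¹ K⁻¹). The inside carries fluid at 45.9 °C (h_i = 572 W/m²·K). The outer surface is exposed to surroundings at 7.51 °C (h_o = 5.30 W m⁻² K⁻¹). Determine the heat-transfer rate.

Resistance network (inner→outer):
  R_conv,in = 1/(4πr²h) = 1/(4π·3.36²·572) = 1.232×10^-5 K/W
  R_brass = (1/3.36 − 1/3.40)/(4πk) = 0.003501/(4π·129) = 2.160×10^-6 K/W
  R_conv,out = 1/(4πr²h) = 1/(4π·3.40²·5.30) = 0.001299 K/W
ΣR = 1.232×10^-5 + 2.160×10^-6 + 0.001299 = 0.001313 K/W
Q = ΔT/ΣR = (45.9 °C − 7.51 °C)/0.001313 = 29200 W

Q = 29.2 kW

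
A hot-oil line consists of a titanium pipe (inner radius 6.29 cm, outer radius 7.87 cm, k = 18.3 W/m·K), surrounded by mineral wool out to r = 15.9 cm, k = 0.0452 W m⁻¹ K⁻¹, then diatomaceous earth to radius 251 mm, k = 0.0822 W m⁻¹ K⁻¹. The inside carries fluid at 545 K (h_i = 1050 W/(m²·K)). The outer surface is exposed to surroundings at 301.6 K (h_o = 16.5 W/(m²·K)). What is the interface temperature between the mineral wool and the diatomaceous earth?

Treat each layer as a resistance in series:
  R'_conv,in = 1/(2πr h) = 1/(2π·0.0629·1050) = 0.002410 m·K/W
  R'_titanium = ln(0.0787/0.0629)/(2πk) = 0.2241/(2π·18.3) = 0.001949 m·K/W
  R'_mineral wool = ln(0.159/0.0787)/(2πk) = 0.7033/(2π·0.0452) = 2.476 m·K/W
  R'_diatomaceous earth = ln(0.251/0.159)/(2πk) = 0.4565/(2π·0.0822) = 0.8840 m·K/W
  R'_conv,out = 1/(2πr h) = 1/(2π·0.251·16.5) = 0.03843 m·K/W
ΣR = 0.002410 + 0.001949 + 2.476 + 0.8840 + 0.03843 = 3.403 m·K/W
Q' = ΔT/ΣR = (545 K − 301.6 K)/3.403 = 71.53 W/m
From the inner boundary to the mineral wool/diatomaceous earth interface, ΣR_partial = 2.480 m·K/W.
T_interface = T_in − Q'·ΣR_partial = 545 K − (71.53)(2.480) = 367.6 K

T = 367.6 K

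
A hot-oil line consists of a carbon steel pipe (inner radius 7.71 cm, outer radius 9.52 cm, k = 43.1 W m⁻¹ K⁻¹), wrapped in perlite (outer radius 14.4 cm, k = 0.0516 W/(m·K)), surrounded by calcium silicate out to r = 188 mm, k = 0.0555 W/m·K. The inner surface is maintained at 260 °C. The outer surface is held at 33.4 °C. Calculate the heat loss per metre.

Q' = 111 W/m

Resistance network (inner→outer):
  R'_carbon steel = ln(0.0952/0.0771)/(2πk) = 0.2109/(2π·43.1) = 7.787×10^-4 m·K/W
  R'_perlite = ln(0.144/0.0952)/(2πk) = 0.4138/(2π·0.0516) = 1.276 m·K/W
  R'_calcium silicate = ln(0.188/0.144)/(2πk) = 0.2666/(2π·0.0555) = 0.7646 m·K/W
ΣR = 7.787×10^-4 + 1.276 + 0.7646 = 2.041 m·K/W
Q' = ΔT/ΣR = (260 °C − 33.4 °C)/2.041 = 111 W/m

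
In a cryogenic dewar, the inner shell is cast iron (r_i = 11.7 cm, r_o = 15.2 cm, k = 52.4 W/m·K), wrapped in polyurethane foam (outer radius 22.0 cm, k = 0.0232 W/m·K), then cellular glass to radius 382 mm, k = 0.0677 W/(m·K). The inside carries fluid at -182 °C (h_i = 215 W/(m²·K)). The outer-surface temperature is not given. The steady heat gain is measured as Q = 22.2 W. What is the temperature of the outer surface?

Sum the resistances:
  R_conv,in = 1/(4πr²h) = 1/(4π·0.117²·215) = 0.02704 K/W
  R_cast iron = (1/0.117 − 1/0.152)/(4πk) = 1.968/(4π·52.4) = 0.002989 K/W
  R_polyurethane foam = (1/0.152 − 1/0.220)/(4πk) = 2.033/(4π·0.0232) = 6.975 K/W
  R_cellular glass = (1/0.220 − 1/0.382)/(4πk) = 1.928/(4π·0.0677) = 2.266 K/W
ΣR = 9.271 K/W
ΔT = Q·ΣR = 22.2 × 9.271 = 205.8 K
Heat flows inward, so T_out = T_in + ΔT = -182 + 205.8 = 23.8 °C

T_out = 23.8 °C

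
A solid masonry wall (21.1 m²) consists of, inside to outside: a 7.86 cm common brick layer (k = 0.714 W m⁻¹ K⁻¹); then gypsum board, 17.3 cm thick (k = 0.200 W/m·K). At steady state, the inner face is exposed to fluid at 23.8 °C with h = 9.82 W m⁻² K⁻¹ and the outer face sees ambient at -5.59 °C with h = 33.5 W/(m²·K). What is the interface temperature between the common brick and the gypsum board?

Resistance network (inner→outer):
  R_conv,in = 1/(hA) = 1/(9.82·21.1) = 0.004826 K/W
  R_common brick = L/(kA) = 0.0786/(0.714·21.1) = 0.005217 K/W
  R_gypsum board = L/(kA) = 0.173/(0.200·21.1) = 0.04100 K/W
  R_conv,out = 1/(hA) = 1/(33.5·21.1) = 0.001415 K/W
ΣR = 0.004826 + 0.005217 + 0.04100 + 0.001415 = 0.05246 K/W
Q = ΔT/ΣR = (23.8 °C − -5.59 °C)/0.05246 = 560.2 W
From the inner boundary to the common brick/gypsum board interface, ΣR_partial = 0.01004 K/W.
T_interface = T_in − Q·ΣR_partial = 23.8 °C − (560.2)(0.01004) = 18.2 °C

T = 18.2 °C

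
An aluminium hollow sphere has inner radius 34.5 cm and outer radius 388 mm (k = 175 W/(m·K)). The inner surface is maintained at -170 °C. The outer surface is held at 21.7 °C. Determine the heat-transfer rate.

Q = 4πk·ΔT/(1/r₁ − 1/r₂) = 4π × 175 × 191.7 / (1/0.345 − 1/0.388) = 1.31×10^6 W

Q = 1.31×10^6 W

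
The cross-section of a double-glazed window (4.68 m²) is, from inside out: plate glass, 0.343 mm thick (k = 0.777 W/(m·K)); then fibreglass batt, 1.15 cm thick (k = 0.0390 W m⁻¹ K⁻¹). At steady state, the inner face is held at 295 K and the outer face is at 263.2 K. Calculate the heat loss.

Q = 504 W

Resistance network (inner→outer):
  R_plate glass = L/(kA) = 3.43×10^-4/(0.777·4.68) = 9.433×10^-5 K/W
  R_fibreglass batt = L/(kA) = 0.0115/(0.0390·4.68) = 0.06301 K/W
ΣR = 9.433×10^-5 + 0.06301 = 0.06310 K/W
Q = ΔT/ΣR = (295 K − 263.2 K)/0.06310 = 504 W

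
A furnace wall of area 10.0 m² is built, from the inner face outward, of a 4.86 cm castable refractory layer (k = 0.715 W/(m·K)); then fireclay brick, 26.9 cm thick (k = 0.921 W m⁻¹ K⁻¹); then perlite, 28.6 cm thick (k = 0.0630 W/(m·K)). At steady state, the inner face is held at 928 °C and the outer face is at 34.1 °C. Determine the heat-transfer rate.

Treat each layer as a resistance in series:
  R_castable refractory = L/(kA) = 0.0486/(0.715·10.0) = 0.006797 K/W
  R_fireclay brick = L/(kA) = 0.269/(0.921·10.0) = 0.02921 K/W
  R_perlite = L/(kA) = 0.286/(0.0630·10.0) = 0.4540 K/W
ΣR = 0.006797 + 0.02921 + 0.4540 = 0.4900 K/W
Q = ΔT/ΣR = (928 °C − 34.1 °C)/0.4900 = 1820 W

Q = 1820 W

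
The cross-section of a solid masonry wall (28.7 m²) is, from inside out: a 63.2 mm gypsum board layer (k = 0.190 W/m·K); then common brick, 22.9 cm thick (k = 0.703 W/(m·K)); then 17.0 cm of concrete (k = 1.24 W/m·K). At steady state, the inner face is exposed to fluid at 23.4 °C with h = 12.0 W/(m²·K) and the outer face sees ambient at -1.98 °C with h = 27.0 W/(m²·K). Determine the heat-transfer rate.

Resistance network (inner→outer):
  R_conv,in = 1/(hA) = 1/(12.0·28.7) = 0.002904 K/W
  R_gypsum board = L/(kA) = 0.0632/(0.190·28.7) = 0.01159 K/W
  R_common brick = L/(kA) = 0.229/(0.703·28.7) = 0.01135 K/W
  R_concrete = L/(kA) = 0.170/(1.24·28.7) = 0.004777 K/W
  R_conv,out = 1/(hA) = 1/(27.0·28.7) = 0.001290 K/W
ΣR = 0.002904 + 0.01159 + 0.01135 + 0.004777 + 0.001290 = 0.03191 K/W
Q = ΔT/ΣR = (23.4 °C − -1.98 °C)/0.03191 = 795 W

Q = 795 W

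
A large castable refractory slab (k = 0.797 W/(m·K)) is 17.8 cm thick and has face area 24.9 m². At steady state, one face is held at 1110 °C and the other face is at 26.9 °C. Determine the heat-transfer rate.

Q = 1.21×10^5 W

Q = kA·ΔT/L = 0.797 × 24.9 × |1110 °C − 26.9 °C| / 0.178 = 1.21×10^5 W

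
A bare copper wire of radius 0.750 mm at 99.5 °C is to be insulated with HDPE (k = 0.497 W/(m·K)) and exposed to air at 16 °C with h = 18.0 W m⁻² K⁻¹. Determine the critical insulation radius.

r_cr = 2.76 cm

For a cylinder, r_cr = k_ins/h = 0.497/18.0 = 0.0276 m = 2.76 cm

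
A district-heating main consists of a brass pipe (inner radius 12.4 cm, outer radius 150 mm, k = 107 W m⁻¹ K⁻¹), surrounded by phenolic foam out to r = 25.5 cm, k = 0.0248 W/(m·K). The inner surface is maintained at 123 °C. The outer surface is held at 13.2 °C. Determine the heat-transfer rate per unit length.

Q' = 32.2 W/m

Resistance network (inner→outer):
  R'_brass = ln(0.150/0.124)/(2πk) = 0.1904/(2π·107) = 2.831×10^-4 m·K/W
  R'_phenolic foam = ln(0.255/0.150)/(2πk) = 0.5306/(2π·0.0248) = 3.405 m·K/W
ΣR = 2.831×10^-4 + 3.405 = 3.405 m·K/W
Q' = ΔT/ΣR = (123 °C − 13.2 °C)/3.405 = 32.2 W/m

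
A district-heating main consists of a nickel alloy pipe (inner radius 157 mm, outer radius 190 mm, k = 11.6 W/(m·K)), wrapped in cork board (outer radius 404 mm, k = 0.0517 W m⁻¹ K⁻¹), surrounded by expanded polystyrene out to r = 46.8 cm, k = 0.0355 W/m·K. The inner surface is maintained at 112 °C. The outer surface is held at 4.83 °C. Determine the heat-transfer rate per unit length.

Resistance network (inner→outer):
  R'_nickel alloy = ln(0.190/0.157)/(2πk) = 0.1908/(2π·11.6) = 0.002618 m·K/W
  R'_cork board = ln(0.404/0.190)/(2πk) = 0.7544/(2π·0.0517) = 2.322 m·K/W
  R'_expanded polystyrene = ln(0.468/0.404)/(2πk) = 0.1471/(2π·0.0355) = 0.6593 m·K/W
ΣR = 0.002618 + 2.322 + 0.6593 = 2.984 m·K/W
Q' = ΔT/ΣR = (112 °C − 4.83 °C)/2.984 = 35.9 W/m

Q' = 35.9 W/m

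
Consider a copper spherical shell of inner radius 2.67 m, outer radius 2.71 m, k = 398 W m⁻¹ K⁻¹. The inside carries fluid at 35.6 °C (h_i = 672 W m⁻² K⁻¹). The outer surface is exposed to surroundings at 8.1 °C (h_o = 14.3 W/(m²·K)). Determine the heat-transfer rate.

Treat each layer as a resistance in series:
  R_conv,in = 1/(4πr²h) = 1/(4π·2.67²·672) = 1.661×10^-5 K/W
  R_copper = (1/2.67 − 1/2.71)/(4πk) = 0.005528/(4π·398) = 1.105×10^-6 K/W
  R_conv,out = 1/(4πr²h) = 1/(4π·2.71²·14.3) = 7.577×10^-4 K/W
ΣR = 1.661×10^-5 + 1.105×10^-6 + 7.577×10^-4 = 7.754×10^-4 K/W
Q = ΔT/ΣR = (35.6 °C − 8.1 °C)/7.754×10^-4 = 35500 W

Q = 35.5 kW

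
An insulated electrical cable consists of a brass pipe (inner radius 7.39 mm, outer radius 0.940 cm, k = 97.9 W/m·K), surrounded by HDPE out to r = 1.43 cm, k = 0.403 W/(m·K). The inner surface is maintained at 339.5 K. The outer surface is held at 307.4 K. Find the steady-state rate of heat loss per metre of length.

Series thermal resistances, inner to outer:
  R'_brass = ln(0.00940/0.00739)/(2πk) = 0.2406/(2π·97.9) = 3.911×10^-4 m·K/W
  R'_HDPE = ln(0.0143/0.00940)/(2πk) = 0.4195/(2π·0.403) = 0.1657 m·K/W
ΣR = 3.911×10^-4 + 0.1657 = 0.1661 m·K/W
Q' = ΔT/ΣR = (339.5 K − 307.4 K)/0.1661 = 193 W/m

Q' = 193 W/m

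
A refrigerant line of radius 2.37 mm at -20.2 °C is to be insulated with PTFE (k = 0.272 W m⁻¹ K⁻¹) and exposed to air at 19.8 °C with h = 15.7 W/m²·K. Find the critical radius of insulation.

r_cr = 1.73 cm

For a cylinder, r_cr = k_ins/h = 0.272/15.7 = 0.0173 m = 1.73 cm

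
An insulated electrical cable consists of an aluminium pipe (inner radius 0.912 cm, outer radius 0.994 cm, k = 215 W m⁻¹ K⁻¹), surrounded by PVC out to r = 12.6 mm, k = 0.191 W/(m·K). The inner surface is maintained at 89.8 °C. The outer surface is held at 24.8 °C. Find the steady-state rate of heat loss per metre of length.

Q' = 329 W/m

Treat each layer as a resistance in series:
  R'_aluminium = ln(0.00994/0.00912)/(2πk) = 0.08610/(2π·215) = 6.373×10^-5 m·K/W
  R'_PVC = ln(0.0126/0.00994)/(2πk) = 0.2371/(2π·0.191) = 0.1976 m·K/W
ΣR = 6.373×10^-5 + 0.1976 = 0.1977 m·K/W
Q' = ΔT/ΣR = (89.8 °C − 24.8 °C)/0.1977 = 329 W/m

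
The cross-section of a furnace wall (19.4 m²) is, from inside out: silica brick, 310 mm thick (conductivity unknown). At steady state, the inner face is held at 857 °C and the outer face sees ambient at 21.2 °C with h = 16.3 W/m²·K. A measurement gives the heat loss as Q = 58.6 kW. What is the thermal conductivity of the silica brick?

k = 1.44 W/m·K

ΣR = ΔT/Q = |857 − 21.2|/58600 = 0.01426 K/W
Known resistances:
  R_conv,out = 1/(hA) = 1/(16.3·19.4) = 0.003162 K/W
R_silica brick = ΣR − ΣR_known = 0.01426 − 0.003162 = 0.01110 K/W
L/(kA) = 0.01110 ⇒ k = 0.310/(0.01110·19.4) = 1.44 W/m·K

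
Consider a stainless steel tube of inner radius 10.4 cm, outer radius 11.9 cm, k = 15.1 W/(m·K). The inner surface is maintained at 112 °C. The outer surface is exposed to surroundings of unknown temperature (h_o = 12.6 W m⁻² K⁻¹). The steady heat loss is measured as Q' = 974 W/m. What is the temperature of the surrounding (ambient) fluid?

T_out = 7.2 °C

Series resistances:
  R'_stainless steel = ln(0.119/0.104)/(2πk) = 0.1347/(2π·15.1) = 0.001420 m·K/W
  R'_conv,out = 1/(2πr h) = 1/(2π·0.119·12.6) = 0.1061 m·K/W
ΣR = 0.1076 m·K/W
ΔT = Q'·ΣR = 974 × 0.1076 = 104.8 K
Heat flows outward, so T_out = T_in − ΔT = 112 − 104.8 = 7.2 °C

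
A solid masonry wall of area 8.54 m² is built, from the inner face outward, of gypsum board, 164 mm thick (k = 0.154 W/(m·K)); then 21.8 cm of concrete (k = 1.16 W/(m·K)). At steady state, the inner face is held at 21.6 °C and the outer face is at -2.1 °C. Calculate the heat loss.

Q = 162 W

Treat each layer as a resistance in series:
  R_gypsum board = L/(kA) = 0.164/(0.154·8.54) = 0.1247 K/W
  R_concrete = L/(kA) = 0.218/(1.16·8.54) = 0.02201 K/W
ΣR = 0.1247 + 0.02201 = 0.1467 K/W
Q = ΔT/ΣR = (21.6 °C − -2.1 °C)/0.1467 = 162 W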